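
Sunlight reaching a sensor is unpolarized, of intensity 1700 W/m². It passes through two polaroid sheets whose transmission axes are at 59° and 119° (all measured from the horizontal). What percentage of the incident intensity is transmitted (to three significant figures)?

Unpolarized light through the first polarizer → I₁ = 1700 W/m²/2 = 850 W/m², polarized at 59°.
I₂ = I₁ · cos²(60°) = 850 · 0.25 = 212.5 W/m².
That is 12.5% of the incident intensity.

≈ 12.5%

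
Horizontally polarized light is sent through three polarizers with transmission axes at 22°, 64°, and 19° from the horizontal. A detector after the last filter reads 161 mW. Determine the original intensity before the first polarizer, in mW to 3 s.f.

I₁ = I₀ cos²(22° − 0°) = I₀ cos²(22°) = 0.8597 I₀.
I₂ = I₁ cos²(64° − 22°) = 0.8597 I₀ · cos²(42°) = 0.4748 I₀.
I₃ = I₂ cos²(19° − 64°) = 0.4748 I₀ · cos²(45°) = 0.2374 I₀.
So 161 mW = 0.2374 I₀, giving I₀ = 161/0.2374 = 678.2 mW.

I₀ ≈ 678 mW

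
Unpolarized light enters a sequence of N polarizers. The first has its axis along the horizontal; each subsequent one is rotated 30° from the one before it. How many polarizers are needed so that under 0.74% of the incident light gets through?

N = 16

First polarizer halves the unpolarized light: factor 1/2.
Each further stage multiplies by cos²(30°) = 0.75.
After N polarizers: T = 0.5·0.75^(N−1). Require T < 0.0074 ⇒ N−1 > ln(0.0074/0.5)/ln(0.75) = 14.65, so N−1 ≥ 15 and N = 16.
Check: N=16 gives T = 0.006682 < 0.0074; N=15 gives T = 0.008909.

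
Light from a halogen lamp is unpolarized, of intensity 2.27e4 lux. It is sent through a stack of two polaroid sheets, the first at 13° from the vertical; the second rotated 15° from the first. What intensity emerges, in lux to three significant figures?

Unpolarized light through the first polarizer → I₁ = 2.27e4 lux/2 = 1.135e+04 lux, polarized at 13°.
I₂ = I₁ · cos²(15°) = 1.135e+04 · 0.933 = 1.059e+04 lux.

I ≈ 1.06e4 lux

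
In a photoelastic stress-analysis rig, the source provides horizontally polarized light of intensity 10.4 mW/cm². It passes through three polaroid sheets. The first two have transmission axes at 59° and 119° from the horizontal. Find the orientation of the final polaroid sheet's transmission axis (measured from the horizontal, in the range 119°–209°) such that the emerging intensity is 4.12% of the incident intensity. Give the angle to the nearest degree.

By Malus's law, I₁ = I₀ cos²(59° − 0°) = I₀ cos²(59°) = 0.2653 I₀.
I₂ = I₁ cos²(119° − 59°) = 0.2653 I₀ · cos²(60°) = 0.06632 I₀.
Need I₃/I₀ = 0.0412, so cos²(θ − 119°) = 0.0412 / 0.06632 = 0.6213.
θ − 119° = arccos(√0.6213) = 38.0°, giving θ ≈ 119 + 38.0 = 157.0°.

θ ≈ 157°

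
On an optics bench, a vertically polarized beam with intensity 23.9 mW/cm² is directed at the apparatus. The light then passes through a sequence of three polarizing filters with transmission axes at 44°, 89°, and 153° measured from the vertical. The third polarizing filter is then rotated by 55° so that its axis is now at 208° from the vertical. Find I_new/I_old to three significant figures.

Before rotation:
I₁ = I₀ cos²(44° − 0°) = I₀ cos²(44°) = 0.5174 I₀.
I₂ = I₁ cos²(89° − 44°) = 0.5174 I₀ · cos²(45°) = 0.2587 I₀.
I₃ = I₂ cos²(153° − 89°) = 0.2587 I₀ · cos²(64°) = 0.04972 I₀.
After rotation:
I₁ = I₀ cos²(44° − 0°) = I₀ cos²(44°) = 0.5174 I₀.
I₂ = I₁ cos²(89° − 44°) = 0.5174 I₀ · cos²(45°) = 0.2587 I₀.
Angle between axes 2 and 3: 61°. I₃ = 0.2587 I₀ · cos²(61°) = 0.06081 I₀.
Ratio = 0.06081 / 0.04972 = 1.223.

I_new/I_old ≈ 1.22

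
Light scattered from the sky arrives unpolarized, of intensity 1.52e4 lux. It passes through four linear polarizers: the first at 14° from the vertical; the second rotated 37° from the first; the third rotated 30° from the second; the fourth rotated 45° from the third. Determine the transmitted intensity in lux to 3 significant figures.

Unpolarized light through the first polarizer → I₁ = 1.52e4 lux/2 = 7600 lux, polarized at 14°.
I₂ = I₁ · cos²(37°) = 7600 · 0.6378 = 4847 lux.
I₃ = I₂ · cos²(30°) = 4847 · 0.75 = 3636 lux.
I₄ = I₃ · cos²(45°) = 3636 · 0.5 = 1818 lux.

I ≈ 1820 lux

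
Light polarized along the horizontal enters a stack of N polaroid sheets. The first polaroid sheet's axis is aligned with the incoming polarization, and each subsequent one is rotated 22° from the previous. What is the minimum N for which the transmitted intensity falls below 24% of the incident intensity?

N = 11

First polarizer is aligned with the polarization: full transmission.
Each further stage multiplies by cos²(22°) = 0.8597.
After N polarizers: T = 0.8597^(N−1). Require T < 0.24 ⇒ N−1 > ln(0.24)/ln(0.8597) = 9.44, so N−1 ≥ 10 and N = 11.
Check: N=11 gives T = 0.2205 < 0.24; N=10 gives T = 0.2564.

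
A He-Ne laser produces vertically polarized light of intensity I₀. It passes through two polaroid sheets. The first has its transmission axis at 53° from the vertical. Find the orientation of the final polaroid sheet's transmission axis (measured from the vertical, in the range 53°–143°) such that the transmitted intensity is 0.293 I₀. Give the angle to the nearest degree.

θ ≈ 79°

I₁ = I₀ cos²(53° − 0°) = I₀ cos²(53°) = 0.3622 I₀.
Need I₂/I₀ = 0.293, so cos²(θ − 53°) = 0.293 / 0.3622 = 0.809.
θ − 53° = arccos(√0.809) = 25.9°, giving θ ≈ 53 + 25.9 = 78.9°.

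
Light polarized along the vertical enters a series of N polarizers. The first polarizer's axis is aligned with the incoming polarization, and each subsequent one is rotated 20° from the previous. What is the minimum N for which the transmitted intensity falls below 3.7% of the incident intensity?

N = 28

First polarizer is aligned with the polarization: full transmission.
Each further stage multiplies by cos²(20°) = 0.883.
After N polarizers: T = 0.883^(N−1). Require T < 0.037 ⇒ N−1 > ln(0.037)/ln(0.883) = 26.50, so N−1 ≥ 27 and N = 28.
Check: N=28 gives T = 0.03477 < 0.037; N=27 gives T = 0.03938.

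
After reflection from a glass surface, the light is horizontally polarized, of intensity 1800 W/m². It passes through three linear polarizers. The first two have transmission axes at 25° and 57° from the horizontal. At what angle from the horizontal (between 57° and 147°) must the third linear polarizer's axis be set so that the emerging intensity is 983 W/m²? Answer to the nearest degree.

θ ≈ 73°

I₁ = I₀ cos²(25° − 0°) = I₀ cos²(25°) = 0.8214 I₀.
I₂ = I₁ cos²(57° − 25°) = 0.8214 I₀ · cos²(32°) = 0.5907 I₀.
Target fraction: 983 / 1800 W/m² = 0.5461 of I₀.
Need I₃/I₀ = 0.5461, so cos²(θ − 57°) = 0.5461 / 0.5907 = 0.9245.
θ − 57° = arccos(√0.9245) = 16.0°, giving θ ≈ 57 + 16.0 = 73.0°.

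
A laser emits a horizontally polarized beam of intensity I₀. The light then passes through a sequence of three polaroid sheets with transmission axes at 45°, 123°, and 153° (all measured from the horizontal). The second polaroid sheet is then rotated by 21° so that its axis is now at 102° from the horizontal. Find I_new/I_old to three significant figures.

I_new/I_old ≈ 3.62

Before rotation:
I₁ = I₀ cos²(45° − 0°) = I₀ cos²(45°) = 0.5 I₀.
I₂ = I₁ cos²(123° − 45°) = 0.5 I₀ · cos²(78°) = 0.02161 I₀.
I₃ = I₂ cos²(153° − 123°) = 0.02161 I₀ · cos²(30°) = 0.01621 I₀.
After rotation:
I₁ = I₀ cos²(45° − 0°) = I₀ cos²(45°) = 0.5 I₀.
I₂ = I₁ cos²(102° − 45°) = 0.5 I₀ · cos²(57°) = 0.1483 I₀.
I₃ = I₂ cos²(153° − 102°) = 0.1483 I₀ · cos²(51°) = 0.05874 I₀.
Ratio = 0.05874 / 0.01621 = 3.624.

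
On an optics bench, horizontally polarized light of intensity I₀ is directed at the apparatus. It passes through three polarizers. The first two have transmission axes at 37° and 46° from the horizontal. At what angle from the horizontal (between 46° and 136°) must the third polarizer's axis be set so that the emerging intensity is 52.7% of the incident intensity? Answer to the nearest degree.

θ ≈ 69°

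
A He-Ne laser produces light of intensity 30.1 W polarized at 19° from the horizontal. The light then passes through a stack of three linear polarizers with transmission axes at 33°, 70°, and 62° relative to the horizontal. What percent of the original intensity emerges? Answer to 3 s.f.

≈ 58.9%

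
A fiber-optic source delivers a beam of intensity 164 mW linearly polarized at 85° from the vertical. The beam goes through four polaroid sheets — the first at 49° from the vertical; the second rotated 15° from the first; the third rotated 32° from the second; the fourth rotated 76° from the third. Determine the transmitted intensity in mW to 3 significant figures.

I ≈ 4.22 mW

I₁ = 164 mW · cos²(36°) = 107.3 mW.
I₂ = I₁ · cos²(15°) = 107.3 · 0.933 = 100.1 mW.
I₃ = I₂ · cos²(32°) = 100.1 · 0.7192 = 72.03 mW.
I₄ = I₃ · cos²(76°) = 72.03 · 0.05853 = 4.215 mW.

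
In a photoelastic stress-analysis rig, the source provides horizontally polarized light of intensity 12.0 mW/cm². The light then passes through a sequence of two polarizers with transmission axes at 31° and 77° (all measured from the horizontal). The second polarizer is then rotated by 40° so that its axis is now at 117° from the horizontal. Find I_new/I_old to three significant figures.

I_new/I_old ≈ 0.0101

Before rotation:
I₁ = I₀ cos²(31° − 0°) = I₀ cos²(31°) = 0.7347 I₀.
I₂ = I₁ cos²(77° − 31°) = 0.7347 I₀ · cos²(46°) = 0.3545 I₀.
After rotation:
I₁ = I₀ cos²(31° − 0°) = I₀ cos²(31°) = 0.7347 I₀.
I₂ = I₁ cos²(117° − 31°) = 0.7347 I₀ · cos²(86°) = 0.003575 I₀.
Ratio = 0.003575 / 0.3545 = 0.01008.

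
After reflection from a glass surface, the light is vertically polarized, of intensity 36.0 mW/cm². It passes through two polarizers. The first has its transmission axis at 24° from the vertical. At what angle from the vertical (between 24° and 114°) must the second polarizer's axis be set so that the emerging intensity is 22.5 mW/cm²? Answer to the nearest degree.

By Malus's law, I₁ = I₀ cos²(24° − 0°) = I₀ cos²(24°) = 0.8346 I₀.
Target fraction: 22.5 / 36.0 mW/cm² = 0.625 of I₀.
Need I₂/I₀ = 0.625, so cos²(θ − 24°) = 0.625 / 0.8346 = 0.7489.
θ − 24° = arccos(√0.7489) = 30.1°, giving θ ≈ 24 + 30.1 = 54.1°.

θ ≈ 54°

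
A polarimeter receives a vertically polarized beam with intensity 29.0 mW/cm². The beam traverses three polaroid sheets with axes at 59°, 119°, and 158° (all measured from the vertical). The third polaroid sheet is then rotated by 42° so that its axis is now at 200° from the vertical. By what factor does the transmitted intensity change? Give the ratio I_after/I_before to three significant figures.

Before rotation:
I₁ = I₀ cos²(59° − 0°) = I₀ cos²(59°) = 0.2653 I₀.
I₂ = I₁ cos²(119° − 59°) = 0.2653 I₀ · cos²(60°) = 0.06632 I₀.
I₃ = I₂ cos²(158° − 119°) = 0.06632 I₀ · cos²(39°) = 0.04005 I₀.
After rotation:
I₁ = I₀ cos²(59° − 0°) = I₀ cos²(59°) = 0.2653 I₀.
I₂ = I₁ cos²(119° − 59°) = 0.2653 I₀ · cos²(60°) = 0.06632 I₀.
I₃ = I₂ cos²(200° − 119°) = 0.06632 I₀ · cos²(81°) = 0.001623 I₀.
Ratio = 0.001623 / 0.04005 = 0.04052.

I_new/I_old ≈ 0.0405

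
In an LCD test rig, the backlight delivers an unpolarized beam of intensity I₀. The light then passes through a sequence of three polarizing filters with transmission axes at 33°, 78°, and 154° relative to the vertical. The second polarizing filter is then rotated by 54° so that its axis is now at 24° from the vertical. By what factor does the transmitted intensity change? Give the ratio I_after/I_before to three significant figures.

I_new/I_old ≈ 13.8

Before rotation:
Unpolarized light through the first polarizer → I₁ = ½ I₀, now polarized at 33°.
I₂ = I₁ cos²(78° − 33°) = 0.5 I₀ · cos²(45°) = 0.25 I₀.
I₃ = I₂ cos²(154° − 78°) = 0.25 I₀ · cos²(76°) = 0.01463 I₀.
After rotation:
Unpolarized light through the first polarizer → I₁ = ½ I₀, now polarized at 33°.
I₂ = I₁ cos²(24° − 33°) = 0.5 I₀ · cos²(9°) = 0.4878 I₀.
Angle between axes 2 and 3: 50°. I₃ = 0.4878 I₀ · cos²(50°) = 0.2015 I₀.
Ratio = 0.2015 / 0.01463 = 13.77.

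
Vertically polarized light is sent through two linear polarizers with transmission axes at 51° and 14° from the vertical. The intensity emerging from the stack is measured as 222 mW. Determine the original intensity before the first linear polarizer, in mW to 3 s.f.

I₀ ≈ 879 mW

I₁ = I₀ cos²(51° − 0°) = I₀ cos²(51°) = 0.396 I₀.
I₂ = I₁ cos²(14° − 51°) = 0.396 I₀ · cos²(37°) = 0.2526 I₀.
So 222 mW = 0.2526 I₀, giving I₀ = 222/0.2526 = 878.8 mW.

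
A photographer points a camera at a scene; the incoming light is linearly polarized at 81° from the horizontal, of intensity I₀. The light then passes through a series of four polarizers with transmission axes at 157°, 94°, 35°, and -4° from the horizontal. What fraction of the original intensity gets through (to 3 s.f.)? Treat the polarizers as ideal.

≈ 0.00193 I₀

I₁ = I₀ cos²(157° − 81°) = I₀ cos²(76°) = 0.05853 I₀.
I₂ = I₁ cos²(94° − 157°) = 0.05853 I₀ · cos²(63°) = 0.01206 I₀.
I₃ = I₂ cos²(35° − 94°) = 0.01206 I₀ · cos²(59°) = 0.0032 I₀.
I₄ = I₃ cos²(-4° − 35°) = 0.0032 I₀ · cos²(39°) = 0.001933 I₀.
Transmitted fraction = 0.001933.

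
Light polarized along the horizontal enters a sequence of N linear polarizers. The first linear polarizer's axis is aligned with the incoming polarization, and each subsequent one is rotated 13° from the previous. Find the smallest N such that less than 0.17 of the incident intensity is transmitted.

N = 36

First polarizer is aligned with the polarization: full transmission.
Each further stage multiplies by cos²(13°) = 0.9494.
After N polarizers: T = 0.9494^(N−1). Require T < 0.17 ⇒ N−1 > ln(0.17)/ln(0.9494) = 34.12, so N−1 ≥ 35 and N = 36.
Check: N=36 gives T = 0.1624 < 0.17; N=35 gives T = 0.1711.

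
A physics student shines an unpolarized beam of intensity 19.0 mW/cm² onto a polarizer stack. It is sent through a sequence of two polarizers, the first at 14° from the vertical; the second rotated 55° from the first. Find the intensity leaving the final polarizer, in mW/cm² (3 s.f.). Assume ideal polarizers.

I ≈ 3.13 mW/cm²

Unpolarized light through the first polarizer → I₁ = 19.0 mW/cm²/2 = 9.5 mW/cm², polarized at 14°.
I₂ = I₁ · cos²(55°) = 9.5 · 0.329 = 3.125 mW/cm².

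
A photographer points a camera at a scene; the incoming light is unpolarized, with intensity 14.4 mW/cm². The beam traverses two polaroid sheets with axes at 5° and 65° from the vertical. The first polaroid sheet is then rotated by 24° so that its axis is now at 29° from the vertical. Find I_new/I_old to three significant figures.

Before rotation:
Unpolarized light through the first polarizer → I₁ = ½ I₀, now polarized at 5°.
I₂ = I₁ cos²(65° − 5°) = 0.5 I₀ · cos²(60°) = 0.125 I₀.
After rotation:
Unpolarized light through the first polarizer → I₁ = ½ I₀, now polarized at 29°.
I₂ = I₁ cos²(65° − 29°) = 0.5 I₀ · cos²(36°) = 0.3273 I₀.
Ratio = 0.3273 / 0.125 = 2.618.

I_new/I_old ≈ 2.62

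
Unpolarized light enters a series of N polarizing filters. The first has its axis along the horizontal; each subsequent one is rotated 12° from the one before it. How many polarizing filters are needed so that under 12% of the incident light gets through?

N = 34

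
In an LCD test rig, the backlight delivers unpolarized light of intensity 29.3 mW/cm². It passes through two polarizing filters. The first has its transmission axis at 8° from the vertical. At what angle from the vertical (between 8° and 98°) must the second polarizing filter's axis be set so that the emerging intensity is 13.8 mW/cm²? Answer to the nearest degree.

Unpolarized light through the first polarizer → I₁ = ½ I₀, now polarized at 8°.
Target fraction: 13.8 / 29.3 mW/cm² = 0.471 of I₀.
Need I₂/I₀ = 0.471, so cos²(θ − 8°) = 0.471 / 0.5 = 0.942.
θ − 8° = arccos(√0.942) = 13.9°, giving θ ≈ 8 + 13.9 = 21.9°.

θ ≈ 22°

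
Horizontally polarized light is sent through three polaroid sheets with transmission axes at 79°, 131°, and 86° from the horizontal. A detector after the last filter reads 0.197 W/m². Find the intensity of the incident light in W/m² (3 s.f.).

I₀ ≈ 28.6 W/m²

I₁ = I₀ cos²(79° − 0°) = I₀ cos²(79°) = 0.03641 I₀.
I₂ = I₁ cos²(131° − 79°) = 0.03641 I₀ · cos²(52°) = 0.0138 I₀.
I₃ = I₂ cos²(86° − 131°) = 0.0138 I₀ · cos²(45°) = 0.0069 I₀.
So 0.197 W/m² = 0.0069 I₀, giving I₀ = 0.197/0.0069 = 28.55 W/m².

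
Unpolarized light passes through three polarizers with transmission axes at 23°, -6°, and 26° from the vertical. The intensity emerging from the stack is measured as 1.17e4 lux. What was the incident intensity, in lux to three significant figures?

Unpolarized light through the first polarizer → I₁ = ½ I₀, now polarized at 23°.
I₂ = I₁ cos²(-6° − 23°) = 0.5 I₀ · cos²(29°) = 0.3825 I₀.
I₃ = I₂ cos²(26° + 6°) = 0.3825 I₀ · cos²(32°) = 0.2751 I₀.
So 1.17e4 lux = 0.2751 I₀, giving I₀ = 1.17e4/0.2751 = 4.253e+04 lux.

I₀ ≈ 4.25e4 lux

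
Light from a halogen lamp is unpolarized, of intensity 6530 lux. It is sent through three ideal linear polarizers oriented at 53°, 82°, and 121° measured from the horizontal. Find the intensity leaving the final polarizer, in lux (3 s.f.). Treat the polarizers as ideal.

I ≈ 1510 lux

Unpolarized light through the first polarizer → I₁ = 6530 lux/2 = 3265 lux, polarized at 53°.
I₂ = I₁ · cos²(29°) = 3265 · 0.765 = 2498 lux.
I₃ = I₂ · cos²(39°) = 2498 · 0.604 = 1508 lux.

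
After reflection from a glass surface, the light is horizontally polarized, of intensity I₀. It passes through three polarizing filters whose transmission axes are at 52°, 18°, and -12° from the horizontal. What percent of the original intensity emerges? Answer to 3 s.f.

≈ 19.5%

By Malus's law, I₁ = I₀ cos²(52° − 0°) = I₀ cos²(52°) = 0.379 I₀.
I₂ = I₁ cos²(18° − 52°) = 0.379 I₀ · cos²(34°) = 0.2605 I₀.
I₃ = I₂ cos²(-12° − 18°) = 0.2605 I₀ · cos²(30°) = 0.1954 I₀.
That is 19.54% of the incident intensity.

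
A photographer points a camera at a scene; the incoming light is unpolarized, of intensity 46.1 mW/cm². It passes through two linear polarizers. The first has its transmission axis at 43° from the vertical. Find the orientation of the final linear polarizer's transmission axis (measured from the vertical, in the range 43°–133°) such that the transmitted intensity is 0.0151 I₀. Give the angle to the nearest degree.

θ ≈ 123°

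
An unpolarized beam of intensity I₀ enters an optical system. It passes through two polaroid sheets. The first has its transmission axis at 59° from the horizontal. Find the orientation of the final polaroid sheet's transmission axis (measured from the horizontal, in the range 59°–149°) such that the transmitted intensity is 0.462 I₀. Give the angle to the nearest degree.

Unpolarized light through the first polarizer → I₁ = ½ I₀, now polarized at 59°.
Need I₂/I₀ = 0.462, so cos²(θ − 59°) = 0.462 / 0.5 = 0.924.
θ − 59° = arccos(√0.924) = 16.0°, giving θ ≈ 59 + 16.0 = 75.0°.

θ ≈ 75°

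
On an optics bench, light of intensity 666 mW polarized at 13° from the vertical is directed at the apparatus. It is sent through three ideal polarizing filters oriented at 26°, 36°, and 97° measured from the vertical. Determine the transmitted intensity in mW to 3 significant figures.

I₁ = 666 mW · cos²(13°) = 632.3 mW.
I₂ = I₁ · cos²(10°) = 632.3 · 0.9698 = 613.2 mW.
I₃ = I₂ · cos²(61°) = 613.2 · 0.235 = 144.1 mW.

I ≈ 144 mW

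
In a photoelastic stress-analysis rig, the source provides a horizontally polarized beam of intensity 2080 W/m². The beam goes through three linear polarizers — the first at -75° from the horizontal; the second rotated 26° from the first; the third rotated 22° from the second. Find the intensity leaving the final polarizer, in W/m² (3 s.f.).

I₁ = 2080 W/m² · cos²(75°) = 139.3 W/m².
I₂ = I₁ · cos²(26°) = 139.3 · 0.8078 = 112.6 W/m².
I₃ = I₂ · cos²(22°) = 112.6 · 0.8597 = 96.76 W/m².

I ≈ 96.8 W/m²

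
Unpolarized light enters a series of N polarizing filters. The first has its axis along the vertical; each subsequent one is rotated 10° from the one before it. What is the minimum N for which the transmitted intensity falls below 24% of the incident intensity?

First polarizer halves the unpolarized light: factor 1/2.
Each further stage multiplies by cos²(10°) = 0.9698.
After N polarizers: T = 0.5·0.9698^(N−1). Require T < 0.24 ⇒ N−1 > ln(0.24/0.5)/ln(0.9698) = 23.97, so N−1 ≥ 24 and N = 25.
Check: N=25 gives T = 0.2398 < 0.24; N=24 gives T = 0.2473.

N = 25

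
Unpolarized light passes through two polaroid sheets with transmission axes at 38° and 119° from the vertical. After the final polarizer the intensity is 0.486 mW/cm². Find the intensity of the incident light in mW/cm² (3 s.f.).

I₀ ≈ 39.7 mW/cm²

Unpolarized light through the first polarizer → I₁ = ½ I₀, now polarized at 38°.
I₂ = I₁ cos²(119° − 38°) = 0.5 I₀ · cos²(81°) = 0.01224 I₀.
So 0.486 mW/cm² = 0.01224 I₀, giving I₀ = 0.486/0.01224 = 39.72 mW/cm².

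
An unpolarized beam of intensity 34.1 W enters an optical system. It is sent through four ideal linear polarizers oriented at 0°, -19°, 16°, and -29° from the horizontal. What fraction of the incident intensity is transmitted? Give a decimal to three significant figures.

I/I₀ ≈ 0.150

Unpolarized light through the first polarizer → I₁ = 34.1 W/2 = 17.05 W, polarized at 0°.
I₂ = I₁ · cos²(19°) = 17.05 · 0.894 = 15.24 W.
I₃ = I₂ · cos²(35°) = 15.24 · 0.671 = 10.23 W.
I₄ = I₃ · cos²(45°) = 10.23 · 0.5 = 5.114 W.
Transmitted fraction = 0.15.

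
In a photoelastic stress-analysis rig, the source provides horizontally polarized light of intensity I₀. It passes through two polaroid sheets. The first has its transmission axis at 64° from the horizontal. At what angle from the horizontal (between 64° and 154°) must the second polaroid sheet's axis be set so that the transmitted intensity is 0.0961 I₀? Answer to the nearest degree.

θ ≈ 109°

By Malus's law, I₁ = I₀ cos²(64° − 0°) = I₀ cos²(64°) = 0.1922 I₀.
Need I₂/I₀ = 0.0961, so cos²(θ − 64°) = 0.0961 / 0.1922 = 0.5001.
θ − 64° = arccos(√0.5001) = 45.0°, giving θ ≈ 64 + 45.0 = 109.0°.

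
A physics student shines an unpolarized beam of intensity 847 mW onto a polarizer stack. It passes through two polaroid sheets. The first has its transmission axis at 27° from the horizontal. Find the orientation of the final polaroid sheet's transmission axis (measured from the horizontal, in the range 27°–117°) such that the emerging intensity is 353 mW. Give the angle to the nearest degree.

Unpolarized light through the first polarizer → I₁ = ½ I₀, now polarized at 27°.
Target fraction: 353 / 847 mW = 0.4168 of I₀.
Need I₂/I₀ = 0.4168, so cos²(θ − 27°) = 0.4168 / 0.5 = 0.8335.
θ − 27° = arccos(√0.8335) = 24.1°, giving θ ≈ 27 + 24.1 = 51.1°.

θ ≈ 51°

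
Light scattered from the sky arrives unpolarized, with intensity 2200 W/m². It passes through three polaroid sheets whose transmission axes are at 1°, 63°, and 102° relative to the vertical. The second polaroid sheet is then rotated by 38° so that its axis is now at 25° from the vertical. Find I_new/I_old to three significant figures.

I_new/I_old ≈ 0.317

Before rotation:
Unpolarized light through the first polarizer → I₁ = ½ I₀, now polarized at 1°.
I₂ = I₁ cos²(63° − 1°) = 0.5 I₀ · cos²(62°) = 0.1102 I₀.
I₃ = I₂ cos²(102° − 63°) = 0.1102 I₀ · cos²(39°) = 0.06656 I₀.
After rotation:
Unpolarized light through the first polarizer → I₁ = ½ I₀, now polarized at 1°.
I₂ = I₁ cos²(25° − 1°) = 0.5 I₀ · cos²(24°) = 0.4173 I₀.
I₃ = I₂ cos²(102° − 25°) = 0.4173 I₀ · cos²(77°) = 0.02112 I₀.
Ratio = 0.02112 / 0.06656 = 0.3173.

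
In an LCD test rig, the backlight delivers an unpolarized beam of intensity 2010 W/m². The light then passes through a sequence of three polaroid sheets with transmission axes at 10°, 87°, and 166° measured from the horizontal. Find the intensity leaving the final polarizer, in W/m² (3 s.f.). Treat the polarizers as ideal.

Unpolarized light through the first polarizer → I₁ = 2010 W/m²/2 = 1005 W/m², polarized at 10°.
I₂ = I₁ · cos²(77°) = 1005 · 0.0506 = 50.86 W/m².
I₃ = I₂ · cos²(79°) = 50.86 · 0.03641 = 1.852 W/m².

I ≈ 1.85 W/m²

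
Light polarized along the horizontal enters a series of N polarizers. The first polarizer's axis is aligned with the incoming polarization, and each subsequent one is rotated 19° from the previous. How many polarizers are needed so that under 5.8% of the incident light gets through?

N = 27

First polarizer is aligned with the polarization: full transmission.
Each further stage multiplies by cos²(19°) = 0.894.
After N polarizers: T = 0.894^(N−1). Require T < 0.058 ⇒ N−1 > ln(0.058)/ln(0.894) = 25.41, so N−1 ≥ 26 and N = 27.
Check: N=27 gives T = 0.05431 < 0.058; N=26 gives T = 0.06074.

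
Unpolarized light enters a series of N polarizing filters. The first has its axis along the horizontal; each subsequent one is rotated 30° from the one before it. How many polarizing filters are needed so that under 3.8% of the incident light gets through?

First polarizer halves the unpolarized light: factor 1/2.
Each further stage multiplies by cos²(30°) = 0.75.
After N polarizers: T = 0.5·0.75^(N−1). Require T < 0.038 ⇒ N−1 > ln(0.038/0.5)/ln(0.75) = 8.96, so N−1 ≥ 9 and N = 10.
Check: N=10 gives T = 0.03754 < 0.038; N=9 gives T = 0.05006.

N = 10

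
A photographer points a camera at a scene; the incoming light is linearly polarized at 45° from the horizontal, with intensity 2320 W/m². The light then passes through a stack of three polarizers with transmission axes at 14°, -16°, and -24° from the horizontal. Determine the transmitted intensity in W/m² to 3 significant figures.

I ≈ 1250 W/m²

By Malus's law, I₁ = 2320 W/m² · cos²(31°) = 1705 W/m².
I₂ = I₁ · cos²(30°) = 1705 · 0.75 = 1278 W/m².
I₃ = I₂ · cos²(8°) = 1278 · 0.9806 = 1254 W/m².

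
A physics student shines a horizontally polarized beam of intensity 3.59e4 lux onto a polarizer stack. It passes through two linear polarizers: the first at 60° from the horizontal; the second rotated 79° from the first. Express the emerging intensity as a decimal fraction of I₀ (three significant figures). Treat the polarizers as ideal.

I/I₀ ≈ 0.00910

I₁ = 3.59e4 lux · cos²(60°) = 8975 lux.
I₂ = I₁ · cos²(79°) = 8975 · 0.03641 = 326.8 lux.
Transmitted fraction = 0.009102.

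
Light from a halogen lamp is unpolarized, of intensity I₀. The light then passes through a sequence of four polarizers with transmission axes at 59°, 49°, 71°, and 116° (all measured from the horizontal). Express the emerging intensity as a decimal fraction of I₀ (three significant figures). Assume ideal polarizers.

Unpolarized light through the first polarizer → I₁ = ½ I₀, now polarized at 59°.
I₂ = I₁ cos²(49° − 59°) = 0.5 I₀ · cos²(10°) = 0.4849 I₀.
I₃ = I₂ cos²(71° − 49°) = 0.4849 I₀ · cos²(22°) = 0.4169 I₀.
I₄ = I₃ cos²(116° − 71°) = 0.4169 I₀ · cos²(45°) = 0.2084 I₀.
Transmitted fraction = 0.2084.

≈ 0.208 I₀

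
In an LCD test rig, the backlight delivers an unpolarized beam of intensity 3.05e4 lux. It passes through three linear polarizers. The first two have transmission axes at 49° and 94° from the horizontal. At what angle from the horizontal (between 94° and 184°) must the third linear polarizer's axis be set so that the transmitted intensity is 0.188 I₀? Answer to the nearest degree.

θ ≈ 124°

Unpolarized light through the first polarizer → I₁ = ½ I₀, now polarized at 49°.
I₂ = I₁ cos²(94° − 49°) = 0.5 I₀ · cos²(45°) = 0.25 I₀.
Need I₃/I₀ = 0.188, so cos²(θ − 94°) = 0.188 / 0.25 = 0.752.
θ − 94° = arccos(√0.752) = 29.9°, giving θ ≈ 94 + 29.9 = 123.9°.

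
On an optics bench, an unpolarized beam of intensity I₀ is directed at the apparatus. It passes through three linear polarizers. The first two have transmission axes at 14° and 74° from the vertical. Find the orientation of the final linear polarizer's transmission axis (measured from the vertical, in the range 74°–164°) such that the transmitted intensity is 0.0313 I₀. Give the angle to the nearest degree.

θ ≈ 134°

Unpolarized light through the first polarizer → I₁ = ½ I₀, now polarized at 14°.
I₂ = I₁ cos²(74° − 14°) = 0.5 I₀ · cos²(60°) = 0.125 I₀.
Need I₃/I₀ = 0.0313, so cos²(θ − 74°) = 0.0313 / 0.125 = 0.2504.
θ − 74° = arccos(√0.2504) = 60.0°, giving θ ≈ 74 + 60.0 = 134.0°.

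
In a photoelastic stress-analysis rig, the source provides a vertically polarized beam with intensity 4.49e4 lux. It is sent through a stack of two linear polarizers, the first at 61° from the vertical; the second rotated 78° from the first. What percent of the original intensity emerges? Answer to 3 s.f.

≈ 1.02%

By Malus's law, I₁ = 4.49e4 lux · cos²(61°) = 1.055e+04 lux.
I₂ = I₁ · cos²(78°) = 1.055e+04 · 0.04323 = 456.2 lux.
That is 1.016% of the incident intensity.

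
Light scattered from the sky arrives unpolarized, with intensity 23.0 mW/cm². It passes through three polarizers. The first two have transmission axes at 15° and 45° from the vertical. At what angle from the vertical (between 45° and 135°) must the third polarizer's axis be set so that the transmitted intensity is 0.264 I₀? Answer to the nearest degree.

Unpolarized light through the first polarizer → I₁ = ½ I₀, now polarized at 15°.
I₂ = I₁ cos²(45° − 15°) = 0.5 I₀ · cos²(30°) = 0.375 I₀.
Need I₃/I₀ = 0.264, so cos²(θ − 45°) = 0.264 / 0.375 = 0.704.
θ − 45° = arccos(√0.704) = 33.0°, giving θ ≈ 45 + 33.0 = 78.0°.

θ ≈ 78°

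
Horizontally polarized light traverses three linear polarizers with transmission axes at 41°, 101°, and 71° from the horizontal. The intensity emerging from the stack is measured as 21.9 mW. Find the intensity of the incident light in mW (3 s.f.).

By Malus's law, I₁ = I₀ cos²(41° − 0°) = I₀ cos²(41°) = 0.5696 I₀.
I₂ = I₁ cos²(101° − 41°) = 0.5696 I₀ · cos²(60°) = 0.1424 I₀.
I₃ = I₂ cos²(71° − 101°) = 0.1424 I₀ · cos²(30°) = 0.1068 I₀.
So 21.9 mW = 0.1068 I₀, giving I₀ = 21.9/0.1068 = 205.1 mW.

I₀ ≈ 205 mW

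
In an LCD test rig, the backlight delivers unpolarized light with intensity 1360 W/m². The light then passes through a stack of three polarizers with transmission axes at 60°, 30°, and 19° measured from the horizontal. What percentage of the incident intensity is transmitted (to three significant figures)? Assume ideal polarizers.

Unpolarized light through the first polarizer → I₁ = 1360 W/m²/2 = 680 W/m², polarized at 60°.
I₂ = I₁ · cos²(30°) = 680 · 0.75 = 510 W/m².
I₃ = I₂ · cos²(11°) = 510 · 0.9636 = 491.4 W/m².
That is 36.13% of the incident intensity.

≈ 36.1%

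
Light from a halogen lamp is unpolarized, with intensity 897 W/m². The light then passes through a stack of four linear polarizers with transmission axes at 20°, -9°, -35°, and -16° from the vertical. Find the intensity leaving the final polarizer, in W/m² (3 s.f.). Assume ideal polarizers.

I ≈ 248 W/m²

Unpolarized light through the first polarizer → I₁ = 897 W/m²/2 = 448.5 W/m², polarized at 20°.
I₂ = I₁ · cos²(29°) = 448.5 · 0.765 = 343.1 W/m².
I₃ = I₂ · cos²(26°) = 343.1 · 0.8078 = 277.2 W/m².
I₄ = I₃ · cos²(19°) = 277.2 · 0.894 = 247.8 W/m².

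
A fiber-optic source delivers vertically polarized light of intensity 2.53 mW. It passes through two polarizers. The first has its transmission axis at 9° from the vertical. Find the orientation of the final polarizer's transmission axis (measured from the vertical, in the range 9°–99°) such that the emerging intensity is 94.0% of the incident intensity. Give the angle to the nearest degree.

I₁ = I₀ cos²(9° − 0°) = I₀ cos²(9°) = 0.9755 I₀.
Need I₂/I₀ = 0.94, so cos²(θ − 9°) = 0.94 / 0.9755 = 0.9636.
θ − 9° = arccos(√0.9636) = 11.0°, giving θ ≈ 9 + 11.0 = 20.0°.

θ ≈ 20°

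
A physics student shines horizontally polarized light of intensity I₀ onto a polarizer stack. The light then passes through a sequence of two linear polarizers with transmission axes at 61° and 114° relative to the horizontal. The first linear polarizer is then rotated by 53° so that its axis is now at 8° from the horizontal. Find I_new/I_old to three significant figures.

Before rotation:
By Malus's law, I₁ = I₀ cos²(61° − 0°) = I₀ cos²(61°) = 0.235 I₀.
I₂ = I₁ cos²(114° − 61°) = 0.235 I₀ · cos²(53°) = 0.08513 I₀.
After rotation:
I₁ = I₀ cos²(8° − 0°) = I₀ cos²(8°) = 0.9806 I₀.
Angle between axes 1 and 2: 74°. I₂ = 0.9806 I₀ · cos²(74°) = 0.0745 I₀.
Ratio = 0.0745 / 0.08513 = 0.8752.

I_new/I_old ≈ 0.875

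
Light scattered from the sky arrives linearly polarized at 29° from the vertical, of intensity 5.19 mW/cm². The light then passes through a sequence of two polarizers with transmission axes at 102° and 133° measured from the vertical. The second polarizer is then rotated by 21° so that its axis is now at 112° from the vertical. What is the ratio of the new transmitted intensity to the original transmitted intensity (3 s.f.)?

I_new/I_old ≈ 1.32

Before rotation:
By Malus's law, I₁ = I₀ cos²(102° − 29°) = I₀ cos²(73°) = 0.08548 I₀.
I₂ = I₁ cos²(133° − 102°) = 0.08548 I₀ · cos²(31°) = 0.06281 I₀.
After rotation:
I₁ = I₀ cos²(102° − 29°) = I₀ cos²(73°) = 0.08548 I₀.
I₂ = I₁ cos²(112° − 102°) = 0.08548 I₀ · cos²(10°) = 0.0829 I₀.
Ratio = 0.0829 / 0.06281 = 1.32.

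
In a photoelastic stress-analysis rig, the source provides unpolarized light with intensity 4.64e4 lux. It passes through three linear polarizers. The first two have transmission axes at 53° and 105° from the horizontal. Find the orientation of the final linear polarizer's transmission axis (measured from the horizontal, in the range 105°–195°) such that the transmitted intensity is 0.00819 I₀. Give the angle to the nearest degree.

θ ≈ 183°

Unpolarized light through the first polarizer → I₁ = ½ I₀, now polarized at 53°.
I₂ = I₁ cos²(105° − 53°) = 0.5 I₀ · cos²(52°) = 0.1895 I₀.
Need I₃/I₀ = 0.00819, so cos²(θ − 105°) = 0.00819 / 0.1895 = 0.04321.
θ − 105° = arccos(√0.04321) = 78.0°, giving θ ≈ 105 + 78.0 = 183.0°.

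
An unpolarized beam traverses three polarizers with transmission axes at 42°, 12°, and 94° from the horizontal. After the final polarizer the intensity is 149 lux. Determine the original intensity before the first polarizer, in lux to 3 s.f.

I₀ ≈ 2.05e4 lux

Unpolarized light through the first polarizer → I₁ = ½ I₀, now polarized at 42°.
I₂ = I₁ cos²(12° − 42°) = 0.5 I₀ · cos²(30°) = 0.375 I₀.
I₃ = I₂ cos²(94° − 12°) = 0.375 I₀ · cos²(82°) = 0.007263 I₀.
So 149 lux = 0.007263 I₀, giving I₀ = 149/0.007263 = 2.051e+04 lux.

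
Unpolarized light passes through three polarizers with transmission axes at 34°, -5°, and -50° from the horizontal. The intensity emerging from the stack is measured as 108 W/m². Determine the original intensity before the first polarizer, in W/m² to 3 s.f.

I₀ ≈ 715 W/m²

Unpolarized light through the first polarizer → I₁ = ½ I₀, now polarized at 34°.
I₂ = I₁ cos²(-5° − 34°) = 0.5 I₀ · cos²(39°) = 0.302 I₀.
I₃ = I₂ cos²(-50° + 5°) = 0.302 I₀ · cos²(45°) = 0.151 I₀.
So 108 W/m² = 0.151 I₀, giving I₀ = 108/0.151 = 715.3 W/m².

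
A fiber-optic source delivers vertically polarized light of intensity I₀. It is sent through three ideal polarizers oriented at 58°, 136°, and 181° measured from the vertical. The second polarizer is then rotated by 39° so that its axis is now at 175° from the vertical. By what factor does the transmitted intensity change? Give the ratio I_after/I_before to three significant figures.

Before rotation:
I₁ = I₀ cos²(58° − 0°) = I₀ cos²(58°) = 0.2808 I₀.
I₂ = I₁ cos²(136° − 58°) = 0.2808 I₀ · cos²(78°) = 0.01214 I₀.
I₃ = I₂ cos²(181° − 136°) = 0.01214 I₀ · cos²(45°) = 0.006069 I₀.
After rotation:
I₁ = I₀ cos²(58° − 0°) = I₀ cos²(58°) = 0.2808 I₀.
Angle between axes 1 and 2: 63°. I₂ = 0.2808 I₀ · cos²(63°) = 0.05788 I₀.
I₃ = I₂ cos²(181° − 175°) = 0.05788 I₀ · cos²(6°) = 0.05725 I₀.
Ratio = 0.05725 / 0.006069 = 9.432.

I_new/I_old ≈ 9.43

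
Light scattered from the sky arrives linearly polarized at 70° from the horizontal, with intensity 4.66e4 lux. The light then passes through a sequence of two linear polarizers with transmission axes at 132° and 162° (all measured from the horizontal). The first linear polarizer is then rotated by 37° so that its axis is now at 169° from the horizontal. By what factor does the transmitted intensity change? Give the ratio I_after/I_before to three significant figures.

I_new/I_old ≈ 0.146

Before rotation:
I₁ = I₀ cos²(132° − 70°) = I₀ cos²(62°) = 0.2204 I₀.
I₂ = I₁ cos²(162° − 132°) = 0.2204 I₀ · cos²(30°) = 0.1653 I₀.
After rotation:
I₁ = I₀ cos²(169° − 70°) = I₀ cos²(81°) = 0.02447 I₀.
I₂ = I₁ cos²(162° − 169°) = 0.02447 I₀ · cos²(7°) = 0.02411 I₀.
Ratio = 0.02411 / 0.1653 = 0.1458.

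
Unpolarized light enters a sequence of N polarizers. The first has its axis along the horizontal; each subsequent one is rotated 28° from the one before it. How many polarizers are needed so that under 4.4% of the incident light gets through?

N = 11

First polarizer halves the unpolarized light: factor 1/2.
Each further stage multiplies by cos²(28°) = 0.7796.
After N polarizers: T = 0.5·0.7796^(N−1). Require T < 0.044 ⇒ N−1 > ln(0.044/0.5)/ln(0.7796) = 9.76, so N−1 ≥ 10 and N = 11.
Check: N=11 gives T = 0.04146 < 0.044; N=10 gives T = 0.05319.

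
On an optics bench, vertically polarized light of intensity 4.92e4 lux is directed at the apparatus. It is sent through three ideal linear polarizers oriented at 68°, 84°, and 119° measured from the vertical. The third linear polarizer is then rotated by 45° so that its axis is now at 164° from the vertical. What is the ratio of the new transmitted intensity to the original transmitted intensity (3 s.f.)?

Before rotation:
I₁ = I₀ cos²(68° − 0°) = I₀ cos²(68°) = 0.1403 I₀.
I₂ = I₁ cos²(84° − 68°) = 0.1403 I₀ · cos²(16°) = 0.1297 I₀.
I₃ = I₂ cos²(119° − 84°) = 0.1297 I₀ · cos²(35°) = 0.08701 I₀.
After rotation:
I₁ = I₀ cos²(68° − 0°) = I₀ cos²(68°) = 0.1403 I₀.
I₂ = I₁ cos²(84° − 68°) = 0.1403 I₀ · cos²(16°) = 0.1297 I₀.
I₃ = I₂ cos²(164° − 84°) = 0.1297 I₀ · cos²(80°) = 0.00391 I₀.
Ratio = 0.00391 / 0.08701 = 0.04494.

I_new/I_old ≈ 0.0449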